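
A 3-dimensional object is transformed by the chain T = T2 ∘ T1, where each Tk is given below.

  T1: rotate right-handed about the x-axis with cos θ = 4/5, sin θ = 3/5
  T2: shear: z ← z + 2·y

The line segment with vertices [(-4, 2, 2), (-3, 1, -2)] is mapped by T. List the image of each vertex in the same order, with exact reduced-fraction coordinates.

T1 rotate right-handed about the x-axis with cos θ = 4/5, sin θ = 3/5: (-4, 2, 2) → (-4, 2/5, 14/5); (-3, 1, -2) → (-3, 2, -1)
T2 shear: z ← z + 2·y: (-4, 2/5, 14/5) → (-4, 2/5, 18/5); (-3, 2, -1) → (-3, 2, 3)

image vertices: (-4, 2/5, 18/5), (-3, 2, 3)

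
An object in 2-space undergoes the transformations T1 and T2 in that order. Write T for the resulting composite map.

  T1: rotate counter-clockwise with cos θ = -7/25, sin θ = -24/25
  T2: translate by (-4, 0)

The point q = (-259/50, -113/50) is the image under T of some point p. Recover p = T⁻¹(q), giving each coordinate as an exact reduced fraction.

p = (5/2, -1/2)

T1 = [-7/25 24/25 0; -24/25 -7/25 0; 0 0 1]
T2·T1 = [-7/25 24/25 -4; -24/25 -7/25 0; 0 0 1]
det M = 1; M⁻¹ = [-7/25 -24/25 -28/25; 24/25 -7/25 96/25; 0 0 1]
M⁻¹ · (-259/50, -113/50)ᵀ = (5/2, -1/2)ᵀ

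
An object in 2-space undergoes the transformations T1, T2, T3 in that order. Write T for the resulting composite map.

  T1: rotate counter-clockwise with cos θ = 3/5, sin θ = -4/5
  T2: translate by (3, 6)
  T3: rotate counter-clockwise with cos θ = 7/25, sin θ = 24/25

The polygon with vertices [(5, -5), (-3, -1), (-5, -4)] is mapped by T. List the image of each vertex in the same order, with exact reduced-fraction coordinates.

image vertices: (38/25, 41/25), (-922/125, 321/125), (-1024/125, -118/125)

T1 rotate counter-clockwise with cos θ = 3/5, sin θ = -4/5: (5, -5) → (-1, -7); (-3, -1) → (-13/5, 9/5); (-5, -4) → (-31/5, 8/5)
T2 translate by (3, 6): (-1, -7) → (2, -1); (-13/5, 9/5) → (2/5, 39/5); (-31/5, 8/5) → (-16/5, 38/5)
T3 rotate counter-clockwise with cos θ = 7/25, sin θ = 24/25: (2, -1) → (38/25, 41/25); (2/5, 39/5) → (-922/125, 321/125); (-16/5, 38/5) → (-1024/125, -118/125)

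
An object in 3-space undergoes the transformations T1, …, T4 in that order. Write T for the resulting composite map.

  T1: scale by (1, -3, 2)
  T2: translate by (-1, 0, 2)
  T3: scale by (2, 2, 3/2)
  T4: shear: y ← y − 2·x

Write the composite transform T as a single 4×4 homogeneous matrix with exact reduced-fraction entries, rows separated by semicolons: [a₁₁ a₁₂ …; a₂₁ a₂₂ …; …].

T1 = [1 0 0 0; 0 -3 0 0; 0 0 2 0; 0 0 0 1]
T2·T1 = [1 0 0 -1; 0 -3 0 0; 0 0 2 2; 0 0 0 1]
T3·…·T1 = [2 0 0 -2; 0 -6 0 0; 0 0 3 3; 0 0 0 1]
T4·…·T1 = [2 0 0 -2; -4 -6 0 4; 0 0 3 3; 0 0 0 1]

T = [2 0 0 -2; -4 -6 0 4; 0 0 3 3; 0 0 0 1]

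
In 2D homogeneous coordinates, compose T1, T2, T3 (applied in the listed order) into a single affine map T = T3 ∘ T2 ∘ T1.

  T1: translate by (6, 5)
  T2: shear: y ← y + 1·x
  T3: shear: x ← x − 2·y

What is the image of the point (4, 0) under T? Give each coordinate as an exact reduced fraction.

T(p) = (-20, 15)

T1 translate by (6, 5): (4, 0) → (10, 5)
T2 shear: y ← y + 1·x: (10, 5) → (10, 15)
T3 shear: x ← x − 2·y: (10, 15) → (-20, 15)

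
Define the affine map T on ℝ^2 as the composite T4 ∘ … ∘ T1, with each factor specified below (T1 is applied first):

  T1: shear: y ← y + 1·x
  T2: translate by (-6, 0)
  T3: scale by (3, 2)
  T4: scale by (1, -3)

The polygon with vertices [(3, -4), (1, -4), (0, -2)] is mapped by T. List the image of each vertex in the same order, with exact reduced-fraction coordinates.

image vertices: (-9, 6), (-15, 18), (-18, 12)

T1 shear: y ← y + 1·x: (3, -4) → (3, -1); (1, -4) → (1, -3); (0, -2) → (0, -2)
T2 translate by (-6, 0): (3, -1) → (-3, -1); (1, -3) → (-5, -3); (0, -2) → (-6, -2)
T3 scale by (3, 2): (-3, -1) → (-9, -2); (-5, -3) → (-15, -6); (-6, -2) → (-18, -4)
T4 scale by (1, -3): (-9, -2) → (-9, 6); (-15, -6) → (-15, 18); (-18, -4) → (-18, 12)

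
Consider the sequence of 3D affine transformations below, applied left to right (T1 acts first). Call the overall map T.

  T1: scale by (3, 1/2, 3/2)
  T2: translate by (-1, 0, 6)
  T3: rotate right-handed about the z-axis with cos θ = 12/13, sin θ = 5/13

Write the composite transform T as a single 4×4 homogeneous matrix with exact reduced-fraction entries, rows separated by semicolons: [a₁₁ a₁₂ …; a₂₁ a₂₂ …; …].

T = [36/13 -5/26 0 -12/13; 15/13 6/13 0 -5/13; 0 0 3/2 6; 0 0 0 1]

T1 = [3 0 0 0; 0 1/2 0 0; 0 0 3/2 0; 0 0 0 1]
T2·T1 = [3 0 0 -1; 0 1/2 0 0; 0 0 3/2 6; 0 0 0 1]
T3·…·T1 = [36/13 -5/26 0 -12/13; 15/13 6/13 0 -5/13; 0 0 3/2 6; 0 0 0 1]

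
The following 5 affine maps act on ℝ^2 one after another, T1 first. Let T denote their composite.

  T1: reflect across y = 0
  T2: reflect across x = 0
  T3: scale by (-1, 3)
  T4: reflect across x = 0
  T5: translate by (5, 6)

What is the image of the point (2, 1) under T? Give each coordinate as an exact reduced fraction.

T1 reflect across y = 0: (2, 1) → (2, -1)
T2 reflect across x = 0: (2, -1) → (-2, -1)
T3 scale by (-1, 3): (-2, -1) → (2, -3)
T4 reflect across x = 0: (2, -3) → (-2, -3)
T5 translate by (5, 6): (-2, -3) → (3, 3)

T(p) = (3, 3)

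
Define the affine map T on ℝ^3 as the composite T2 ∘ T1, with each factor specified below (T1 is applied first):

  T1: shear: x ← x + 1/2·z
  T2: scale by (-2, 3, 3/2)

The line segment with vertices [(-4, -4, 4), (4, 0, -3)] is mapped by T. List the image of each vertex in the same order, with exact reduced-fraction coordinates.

image vertices: (4, -12, 6), (-5, 0, -9/2)

T1 shear: x ← x + 1/2·z: (-4, -4, 4) → (-2, -4, 4); (4, 0, -3) → (5/2, 0, -3)
T2 scale by (-2, 3, 3/2): (-2, -4, 4) → (4, -12, 6); (5/2, 0, -3) → (-5, 0, -9/2)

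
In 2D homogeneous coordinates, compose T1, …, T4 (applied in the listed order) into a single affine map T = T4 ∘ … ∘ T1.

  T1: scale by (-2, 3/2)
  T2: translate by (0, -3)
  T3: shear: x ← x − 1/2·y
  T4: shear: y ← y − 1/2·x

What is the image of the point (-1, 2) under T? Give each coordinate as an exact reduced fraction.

T1 scale by (-2, 3/2): (-1, 2) → (2, 3)
T2 translate by (0, -3): (2, 3) → (2, 0)
T3 shear: x ← x − 1/2·y: (2, 0) → (2, 0)
T4 shear: y ← y − 1/2·x: (2, 0) → (2, -1)

T(p) = (2, -1)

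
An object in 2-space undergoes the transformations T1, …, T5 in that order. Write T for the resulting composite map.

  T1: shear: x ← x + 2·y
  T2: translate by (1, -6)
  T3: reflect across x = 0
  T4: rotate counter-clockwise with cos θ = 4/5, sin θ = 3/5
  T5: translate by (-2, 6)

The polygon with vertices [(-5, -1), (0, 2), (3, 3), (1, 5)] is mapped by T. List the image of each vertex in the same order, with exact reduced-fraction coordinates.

image vertices: (7, 4), (-18/5, -1/5), (-41/5, -12/5), (-11, -2)

T1 shear: x ← x + 2·y: (-5, -1) → (-7, -1); (0, 2) → (4, 2); (3, 3) → (9, 3); (1, 5) → (11, 5)
T2 translate by (1, -6): (-7, -1) → (-6, -7); (4, 2) → (5, -4); (9, 3) → (10, -3); (11, 5) → (12, -1)
T3 reflect across x = 0: (-6, -7) → (6, -7); (5, -4) → (-5, -4); (10, -3) → (-10, -3); (12, -1) → (-12, -1)
T4 rotate counter-clockwise with cos θ = 4/5, sin θ = 3/5: (6, -7) → (9, -2); (-5, -4) → (-8/5, -31/5); (-10, -3) → (-31/5, -42/5); (-12, -1) → (-9, -8)
T5 translate by (-2, 6): (9, -2) → (7, 4); (-8/5, -31/5) → (-18/5, -1/5); (-31/5, -42/5) → (-41/5, -12/5); (-9, -8) → (-11, -2)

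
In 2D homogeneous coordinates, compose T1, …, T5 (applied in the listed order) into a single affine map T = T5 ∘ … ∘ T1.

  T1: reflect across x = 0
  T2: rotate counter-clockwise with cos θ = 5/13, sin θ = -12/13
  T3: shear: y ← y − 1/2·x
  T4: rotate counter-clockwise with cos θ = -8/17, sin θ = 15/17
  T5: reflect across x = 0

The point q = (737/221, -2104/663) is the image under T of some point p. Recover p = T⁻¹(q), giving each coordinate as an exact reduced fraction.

p = (4, 1/3)

T1 = [-1 0 0; 0 1 0; 0 0 1]
T2·T1 = [-5/13 12/13 0; 12/13 5/13 0; 0 0 1]
T3·…·T1 = [-5/13 12/13 0; 29/26 -1/13 0; 0 0 1]
T4·…·T1 = [-355/442 -81/221 0; -191/221 188/221 0; 0 0 1]
T5·…·T1 = [355/442 81/221 0; -191/221 188/221 0; 0 0 1]
det M = 1; M⁻¹ = [188/221 -81/221 0; 191/221 355/442 0; 0 0 1]
M⁻¹ · (737/221, -2104/663)ᵀ = (4, 1/3)ᵀ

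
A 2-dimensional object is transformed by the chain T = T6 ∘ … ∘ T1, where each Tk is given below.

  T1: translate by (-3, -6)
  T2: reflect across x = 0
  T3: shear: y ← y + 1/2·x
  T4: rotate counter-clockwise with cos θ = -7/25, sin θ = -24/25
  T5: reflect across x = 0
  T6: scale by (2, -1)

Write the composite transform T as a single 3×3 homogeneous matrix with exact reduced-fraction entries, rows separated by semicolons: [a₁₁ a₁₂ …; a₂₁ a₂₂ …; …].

T = [2/5 -48/25 258/25; -11/10 7/25 81/50; 0 0 1]

T1 = [1 0 -3; 0 1 -6; 0 0 1]
T2·T1 = [-1 0 3; 0 1 -6; 0 0 1]
T3·…·T1 = [-1 0 3; -1/2 1 -9/2; 0 0 1]
T4·…·T1 = [-1/5 24/25 -129/25; 11/10 -7/25 -81/50; 0 0 1]
T5·…·T1 = [1/5 -24/25 129/25; 11/10 -7/25 -81/50; 0 0 1]
T6·…·T1 = [2/5 -48/25 258/25; -11/10 7/25 81/50; 0 0 1]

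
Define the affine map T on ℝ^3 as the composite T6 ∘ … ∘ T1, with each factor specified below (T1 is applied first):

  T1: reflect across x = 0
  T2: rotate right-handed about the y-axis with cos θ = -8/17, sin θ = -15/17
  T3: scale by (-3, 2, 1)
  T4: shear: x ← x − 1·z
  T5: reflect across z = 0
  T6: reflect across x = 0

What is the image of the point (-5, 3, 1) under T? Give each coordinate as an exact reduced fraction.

T(p) = (-98/17, 6, -67/17)

T1 reflect across x = 0: (-5, 3, 1) → (5, 3, 1)
T2 rotate right-handed about the y-axis with cos θ = -8/17, sin θ = -15/17: (5, 3, 1) → (-55/17, 3, 67/17)
T3 scale by (-3, 2, 1): (-55/17, 3, 67/17) → (165/17, 6, 67/17)
T4 shear: x ← x − 1·z: (165/17, 6, 67/17) → (98/17, 6, 67/17)
T5 reflect across z = 0: (98/17, 6, 67/17) → (98/17, 6, -67/17)
T6 reflect across x = 0: (98/17, 6, -67/17) → (-98/17, 6, -67/17)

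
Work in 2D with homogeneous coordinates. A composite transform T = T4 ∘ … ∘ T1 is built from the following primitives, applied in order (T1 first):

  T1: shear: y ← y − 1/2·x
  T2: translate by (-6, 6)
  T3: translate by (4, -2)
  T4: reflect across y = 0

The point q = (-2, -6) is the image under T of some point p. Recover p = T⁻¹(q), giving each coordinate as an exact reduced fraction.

p = (0, 2)

T1 = [1 0 0; -1/2 1 0; 0 0 1]
T2·T1 = [1 0 -6; -1/2 1 6; 0 0 1]
T3·…·T1 = [1 0 -2; -1/2 1 4; 0 0 1]
T4·…·T1 = [1 0 -2; 1/2 -1 -4; 0 0 1]
det M = -1; M⁻¹ = [1 0 2; 1/2 -1 -3; 0 0 1]
M⁻¹ · (-2, -6)ᵀ = (0, 2)ᵀ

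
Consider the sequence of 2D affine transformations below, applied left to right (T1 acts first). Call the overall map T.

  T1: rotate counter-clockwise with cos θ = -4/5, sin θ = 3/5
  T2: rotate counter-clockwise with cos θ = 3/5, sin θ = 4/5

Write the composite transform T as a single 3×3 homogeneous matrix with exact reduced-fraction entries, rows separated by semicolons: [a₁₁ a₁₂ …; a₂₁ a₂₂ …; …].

T1 = [-4/5 -3/5 0; 3/5 -4/5 0; 0 0 1]
T2·T1 = [-24/25 7/25 0; -7/25 -24/25 0; 0 0 1]

T = [-24/25 7/25 0; -7/25 -24/25 0; 0 0 1]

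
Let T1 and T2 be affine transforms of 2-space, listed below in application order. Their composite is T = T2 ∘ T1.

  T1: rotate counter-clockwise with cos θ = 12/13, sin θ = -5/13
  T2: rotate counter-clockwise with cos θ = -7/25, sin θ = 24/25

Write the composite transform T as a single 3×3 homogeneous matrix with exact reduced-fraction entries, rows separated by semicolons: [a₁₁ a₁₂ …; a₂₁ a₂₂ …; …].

T1 = [12/13 5/13 0; -5/13 12/13 0; 0 0 1]
T2·T1 = [36/325 -323/325 0; 323/325 36/325 0; 0 0 1]

T = [36/325 -323/325 0; 323/325 36/325 0; 0 0 1]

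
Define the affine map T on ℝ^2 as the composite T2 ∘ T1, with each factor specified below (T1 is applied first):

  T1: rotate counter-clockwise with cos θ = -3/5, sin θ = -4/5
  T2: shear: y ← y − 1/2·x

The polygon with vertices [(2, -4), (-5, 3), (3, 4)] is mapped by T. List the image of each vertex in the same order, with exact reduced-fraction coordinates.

T1 rotate counter-clockwise with cos θ = -3/5, sin θ = -4/5: (2, -4) → (-22/5, 4/5); (-5, 3) → (27/5, 11/5); (3, 4) → (7/5, -24/5)
T2 shear: y ← y − 1/2·x: (-22/5, 4/5) → (-22/5, 3); (27/5, 11/5) → (27/5, -1/2); (7/5, -24/5) → (7/5, -11/2)

image vertices: (-22/5, 3), (27/5, -1/2), (7/5, -11/2)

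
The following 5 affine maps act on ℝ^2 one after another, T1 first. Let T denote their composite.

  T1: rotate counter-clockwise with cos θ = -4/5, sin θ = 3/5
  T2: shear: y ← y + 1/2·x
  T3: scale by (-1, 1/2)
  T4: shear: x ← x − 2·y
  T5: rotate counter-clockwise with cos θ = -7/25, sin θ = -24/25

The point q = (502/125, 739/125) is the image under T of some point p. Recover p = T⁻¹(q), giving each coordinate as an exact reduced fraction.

p = (0, -4)

T1 = [-4/5 -3/5 0; 3/5 -4/5 0; 0 0 1]
T2·T1 = [-4/5 -3/5 0; 1/5 -11/10 0; 0 0 1]
T3·…·T1 = [4/5 3/5 0; 1/10 -11/20 0; 0 0 1]
T4·…·T1 = [3/5 17/10 0; 1/10 -11/20 0; 0 0 1]
T5·…·T1 = [-9/125 -251/250 0; -151/250 -739/500 0; 0 0 1]
det M = -1/2; M⁻¹ = [739/250 -251/125 0; -151/125 18/125 0; 0 0 1]
M⁻¹ · (502/125, 739/125)ᵀ = (0, -4)ᵀ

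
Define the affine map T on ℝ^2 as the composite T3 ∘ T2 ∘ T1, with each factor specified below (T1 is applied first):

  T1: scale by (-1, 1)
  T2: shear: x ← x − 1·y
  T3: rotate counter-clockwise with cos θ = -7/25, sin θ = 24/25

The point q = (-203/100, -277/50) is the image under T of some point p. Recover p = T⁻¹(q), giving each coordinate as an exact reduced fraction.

p = (5/4, 7/2)

T1 = [-1 0 0; 0 1 0; 0 0 1]
T2·T1 = [-1 -1 0; 0 1 0; 0 0 1]
T3·…·T1 = [7/25 -17/25 0; -24/25 -31/25 0; 0 0 1]
det M = -1; M⁻¹ = [31/25 -17/25 0; -24/25 -7/25 0; 0 0 1]
M⁻¹ · (-203/100, -277/50)ᵀ = (5/4, 7/2)ᵀ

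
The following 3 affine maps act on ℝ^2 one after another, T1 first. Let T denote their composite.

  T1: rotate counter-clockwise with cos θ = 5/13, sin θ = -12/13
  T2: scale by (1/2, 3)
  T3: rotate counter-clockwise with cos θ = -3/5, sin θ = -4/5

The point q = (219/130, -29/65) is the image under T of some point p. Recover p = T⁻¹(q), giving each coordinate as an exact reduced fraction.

T1 = [5/13 12/13 0; -12/13 5/13 0; 0 0 1]
T2·T1 = [5/26 6/13 0; -36/13 15/13 0; 0 0 1]
T3·…·T1 = [-303/130 42/65 0; 98/65 -69/65 0; 0 0 1]
det M = 3/2; M⁻¹ = [-46/65 -28/65 0; -196/195 -101/65 0; 0 0 1]
M⁻¹ · (219/130, -29/65)ᵀ = (-1, -1)ᵀ

p = (-1, -1)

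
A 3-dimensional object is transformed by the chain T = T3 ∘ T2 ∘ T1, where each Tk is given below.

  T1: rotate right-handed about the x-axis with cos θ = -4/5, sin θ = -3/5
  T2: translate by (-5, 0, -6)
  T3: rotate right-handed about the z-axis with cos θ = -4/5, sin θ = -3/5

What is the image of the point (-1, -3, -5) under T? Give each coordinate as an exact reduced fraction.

T(p) = (111/25, 102/25, -1/5)

T1 rotate right-handed about the x-axis with cos θ = -4/5, sin θ = -3/5: (-1, -3, -5) → (-1, -3/5, 29/5)
T2 translate by (-5, 0, -6): (-1, -3/5, 29/5) → (-6, -3/5, -1/5)
T3 rotate right-handed about the z-axis with cos θ = -4/5, sin θ = -3/5: (-6, -3/5, -1/5) → (111/25, 102/25, -1/5)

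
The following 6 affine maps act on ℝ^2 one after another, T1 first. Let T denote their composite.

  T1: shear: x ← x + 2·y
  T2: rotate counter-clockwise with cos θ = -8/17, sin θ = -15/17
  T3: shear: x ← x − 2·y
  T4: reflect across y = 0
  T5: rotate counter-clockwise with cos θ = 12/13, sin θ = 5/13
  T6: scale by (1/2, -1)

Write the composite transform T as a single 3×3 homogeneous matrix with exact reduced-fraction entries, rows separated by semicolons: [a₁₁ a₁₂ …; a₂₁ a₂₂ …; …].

T1 = [1 2 0; 0 1 0; 0 0 1]
T2·T1 = [-8/17 -1/17 0; -15/17 -38/17 0; 0 0 1]
T3·…·T1 = [22/17 75/17 0; -15/17 -38/17 0; 0 0 1]
T4·…·T1 = [22/17 75/17 0; 15/17 38/17 0; 0 0 1]
T5·…·T1 = [189/221 710/221 0; 290/221 831/221 0; 0 0 1]
T6·…·T1 = [189/442 355/221 0; -290/221 -831/221 0; 0 0 1]

T = [189/442 355/221 0; -290/221 -831/221 0; 0 0 1]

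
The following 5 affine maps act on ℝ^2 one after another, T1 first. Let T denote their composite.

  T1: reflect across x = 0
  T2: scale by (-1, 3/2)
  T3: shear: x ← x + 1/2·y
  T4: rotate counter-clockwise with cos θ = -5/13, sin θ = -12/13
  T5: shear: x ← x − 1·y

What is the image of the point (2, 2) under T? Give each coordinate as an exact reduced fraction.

T(p) = (151/26, -57/13)

T1 reflect across x = 0: (2, 2) → (-2, 2)
T2 scale by (-1, 3/2): (-2, 2) → (2, 3)
T3 shear: x ← x + 1/2·y: (2, 3) → (7/2, 3)
T4 rotate counter-clockwise with cos θ = -5/13, sin θ = -12/13: (7/2, 3) → (37/26, -57/13)
T5 shear: x ← x − 1·y: (37/26, -57/13) → (151/26, -57/13)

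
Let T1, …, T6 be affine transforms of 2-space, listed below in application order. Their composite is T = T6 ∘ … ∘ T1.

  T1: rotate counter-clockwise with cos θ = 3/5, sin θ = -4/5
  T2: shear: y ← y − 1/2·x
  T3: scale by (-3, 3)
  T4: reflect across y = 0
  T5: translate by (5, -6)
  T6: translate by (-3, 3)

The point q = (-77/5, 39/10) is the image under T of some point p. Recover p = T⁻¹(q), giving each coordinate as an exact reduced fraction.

p = (3, 5)

T1 = [3/5 4/5 0; -4/5 3/5 0; 0 0 1]
T2·T1 = [3/5 4/5 0; -11/10 1/5 0; 0 0 1]
T3·…·T1 = [-9/5 -12/5 0; -33/10 3/5 0; 0 0 1]
T4·…·T1 = [-9/5 -12/5 0; 33/10 -3/5 0; 0 0 1]
T5·…·T1 = [-9/5 -12/5 5; 33/10 -3/5 -6; 0 0 1]
T6·…·T1 = [-9/5 -12/5 2; 33/10 -3/5 -3; 0 0 1]
det M = 9; M⁻¹ = [-1/15 4/15 14/15; -11/30 -1/5 2/15; 0 0 1]
M⁻¹ · (-77/5, 39/10)ᵀ = (3, 5)ᵀ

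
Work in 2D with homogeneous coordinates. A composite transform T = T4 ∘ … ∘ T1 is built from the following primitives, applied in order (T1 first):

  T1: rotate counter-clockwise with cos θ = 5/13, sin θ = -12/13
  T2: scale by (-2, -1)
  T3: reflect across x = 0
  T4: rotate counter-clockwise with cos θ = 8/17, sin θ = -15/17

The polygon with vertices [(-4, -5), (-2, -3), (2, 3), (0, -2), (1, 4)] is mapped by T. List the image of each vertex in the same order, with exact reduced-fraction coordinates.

image vertices: (-125/17, 2216/221), (-67/17, 1308/221), (67/17, -1308/221), (-18/17, 800/221), (56/17, -1654/221)

T1 rotate counter-clockwise with cos θ = 5/13, sin θ = -12/13: (-4, -5) → (-80/13, 23/13); (-2, -3) → (-46/13, 9/13); (2, 3) → (46/13, -9/13); (0, -2) → (-24/13, -10/13); (1, 4) → (53/13, 8/13)
T2 scale by (-2, -1): (-80/13, 23/13) → (160/13, -23/13); (-46/13, 9/13) → (92/13, -9/13); (46/13, -9/13) → (-92/13, 9/13); (-24/13, -10/13) → (48/13, 10/13); (53/13, 8/13) → (-106/13, -8/13)
T3 reflect across x = 0: (160/13, -23/13) → (-160/13, -23/13); (92/13, -9/13) → (-92/13, -9/13); (-92/13, 9/13) → (92/13, 9/13); (48/13, 10/13) → (-48/13, 10/13); (-106/13, -8/13) → (106/13, -8/13)
T4 rotate counter-clockwise with cos θ = 8/17, sin θ = -15/17: (-160/13, -23/13) → (-125/17, 2216/221); (-92/13, -9/13) → (-67/17, 1308/221); (92/13, 9/13) → (67/17, -1308/221); (-48/13, 10/13) → (-18/17, 800/221); (106/13, -8/13) → (56/17, -1654/221)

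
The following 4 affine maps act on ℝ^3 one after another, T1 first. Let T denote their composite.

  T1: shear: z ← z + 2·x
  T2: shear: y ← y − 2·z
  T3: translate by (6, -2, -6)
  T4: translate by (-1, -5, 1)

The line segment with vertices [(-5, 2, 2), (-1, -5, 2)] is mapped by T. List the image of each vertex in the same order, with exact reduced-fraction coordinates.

image vertices: (0, 11, -13), (4, -12, -5)

T1 shear: z ← z + 2·x: (-5, 2, 2) → (-5, 2, -8); (-1, -5, 2) → (-1, -5, 0)
T2 shear: y ← y − 2·z: (-5, 2, -8) → (-5, 18, -8); (-1, -5, 0) → (-1, -5, 0)
T3 translate by (6, -2, -6): (-5, 18, -8) → (1, 16, -14); (-1, -5, 0) → (5, -7, -6)
T4 translate by (-1, -5, 1): (1, 16, -14) → (0, 11, -13); (5, -7, -6) → (4, -12, -5)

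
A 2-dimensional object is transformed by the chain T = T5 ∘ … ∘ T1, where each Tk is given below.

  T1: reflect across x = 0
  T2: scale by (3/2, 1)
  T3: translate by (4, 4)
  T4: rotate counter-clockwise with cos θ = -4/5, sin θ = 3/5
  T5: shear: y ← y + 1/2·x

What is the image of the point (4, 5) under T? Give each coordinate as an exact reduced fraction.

T(p) = (-19/5, -103/10)

T1 reflect across x = 0: (4, 5) → (-4, 5)
T2 scale by (3/2, 1): (-4, 5) → (-6, 5)
T3 translate by (4, 4): (-6, 5) → (-2, 9)
T4 rotate counter-clockwise with cos θ = -4/5, sin θ = 3/5: (-2, 9) → (-19/5, -42/5)
T5 shear: y ← y + 1/2·x: (-19/5, -42/5) → (-19/5, -103/10)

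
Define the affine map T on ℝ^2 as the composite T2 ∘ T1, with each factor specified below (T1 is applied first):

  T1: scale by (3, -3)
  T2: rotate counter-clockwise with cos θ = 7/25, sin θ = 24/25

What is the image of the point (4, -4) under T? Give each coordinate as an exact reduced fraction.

T(p) = (-204/25, 372/25)

T1 scale by (3, -3): (4, -4) → (12, 12)
T2 rotate counter-clockwise with cos θ = 7/25, sin θ = 24/25: (12, 12) → (-204/25, 372/25)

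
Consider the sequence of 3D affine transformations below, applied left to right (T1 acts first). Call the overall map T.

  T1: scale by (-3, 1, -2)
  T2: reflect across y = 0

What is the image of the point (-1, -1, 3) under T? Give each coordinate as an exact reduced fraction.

T(p) = (3, 1, -6)

T1 scale by (-3, 1, -2): (-1, -1, 3) → (3, -1, -6)
T2 reflect across y = 0: (3, -1, -6) → (3, 1, -6)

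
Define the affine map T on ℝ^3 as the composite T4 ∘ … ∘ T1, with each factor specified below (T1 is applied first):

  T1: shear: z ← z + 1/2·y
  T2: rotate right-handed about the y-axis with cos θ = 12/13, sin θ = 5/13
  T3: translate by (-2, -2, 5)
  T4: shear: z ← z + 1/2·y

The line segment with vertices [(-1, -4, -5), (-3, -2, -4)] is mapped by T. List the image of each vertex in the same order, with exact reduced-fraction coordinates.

T1 shear: z ← z + 1/2·y: (-1, -4, -5) → (-1, -4, -7); (-3, -2, -4) → (-3, -2, -5)
T2 rotate right-handed about the y-axis with cos θ = 12/13, sin θ = 5/13: (-1, -4, -7) → (-47/13, -4, -79/13); (-3, -2, -5) → (-61/13, -2, -45/13)
T3 translate by (-2, -2, 5): (-47/13, -4, -79/13) → (-73/13, -6, -14/13); (-61/13, -2, -45/13) → (-87/13, -4, 20/13)
T4 shear: z ← z + 1/2·y: (-73/13, -6, -14/13) → (-73/13, -6, -53/13); (-87/13, -4, 20/13) → (-87/13, -4, -6/13)

image vertices: (-73/13, -6, -53/13), (-87/13, -4, -6/13)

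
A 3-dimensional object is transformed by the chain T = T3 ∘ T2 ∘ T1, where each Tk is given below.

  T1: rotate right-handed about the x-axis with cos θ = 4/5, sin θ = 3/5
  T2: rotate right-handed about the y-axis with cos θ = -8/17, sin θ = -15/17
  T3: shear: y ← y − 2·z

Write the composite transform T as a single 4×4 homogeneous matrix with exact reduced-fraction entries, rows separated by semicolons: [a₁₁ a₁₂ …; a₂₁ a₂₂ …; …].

T1 = [1 0 0 0; 0 4/5 -3/5 0; 0 3/5 4/5 0; 0 0 0 1]
T2·T1 = [-8/17 -9/17 -12/17 0; 0 4/5 -3/5 0; 15/17 -24/85 -32/85 0; 0 0 0 1]
T3·…·T1 = [-8/17 -9/17 -12/17 0; -30/17 116/85 13/85 0; 15/17 -24/85 -32/85 0; 0 0 0 1]

T = [-8/17 -9/17 -12/17 0; -30/17 116/85 13/85 0; 15/17 -24/85 -32/85 0; 0 0 0 1]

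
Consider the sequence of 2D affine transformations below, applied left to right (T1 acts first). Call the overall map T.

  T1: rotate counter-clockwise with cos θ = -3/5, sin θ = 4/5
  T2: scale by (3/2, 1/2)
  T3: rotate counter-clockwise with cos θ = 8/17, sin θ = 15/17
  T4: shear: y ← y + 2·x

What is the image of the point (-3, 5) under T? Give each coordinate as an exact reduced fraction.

T(p) = (141/170, -429/170)

T1 rotate counter-clockwise with cos θ = -3/5, sin θ = 4/5: (-3, 5) → (-11/5, -27/5)
T2 scale by (3/2, 1/2): (-11/5, -27/5) → (-33/10, -27/10)
T3 rotate counter-clockwise with cos θ = 8/17, sin θ = 15/17: (-33/10, -27/10) → (141/170, -711/170)
T4 shear: y ← y + 2·x: (141/170, -711/170) → (141/170, -429/170)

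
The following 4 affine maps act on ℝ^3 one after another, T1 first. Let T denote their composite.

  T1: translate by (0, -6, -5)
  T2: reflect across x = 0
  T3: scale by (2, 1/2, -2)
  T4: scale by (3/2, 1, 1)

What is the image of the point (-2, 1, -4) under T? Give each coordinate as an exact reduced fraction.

T(p) = (6, -5/2, 18)

T1 translate by (0, -6, -5): (-2, 1, -4) → (-2, -5, -9)
T2 reflect across x = 0: (-2, -5, -9) → (2, -5, -9)
T3 scale by (2, 1/2, -2): (2, -5, -9) → (4, -5/2, 18)
T4 scale by (3/2, 1, 1): (4, -5/2, 18) → (6, -5/2, 18)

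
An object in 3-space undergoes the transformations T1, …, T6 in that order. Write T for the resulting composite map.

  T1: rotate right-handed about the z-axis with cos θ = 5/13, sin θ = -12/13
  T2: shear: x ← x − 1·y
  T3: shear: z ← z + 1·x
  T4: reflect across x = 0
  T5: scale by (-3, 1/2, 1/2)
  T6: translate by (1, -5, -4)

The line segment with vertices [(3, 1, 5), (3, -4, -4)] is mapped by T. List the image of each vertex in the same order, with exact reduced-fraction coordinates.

T1 rotate right-handed about the z-axis with cos θ = 5/13, sin θ = -12/13: (3, 1, 5) → (27/13, -31/13, 5); (3, -4, -4) → (-33/13, -56/13, -4)
T2 shear: x ← x − 1·y: (27/13, -31/13, 5) → (58/13, -31/13, 5); (-33/13, -56/13, -4) → (23/13, -56/13, -4)
T3 shear: z ← z + 1·x: (58/13, -31/13, 5) → (58/13, -31/13, 123/13); (23/13, -56/13, -4) → (23/13, -56/13, -29/13)
T4 reflect across x = 0: (58/13, -31/13, 123/13) → (-58/13, -31/13, 123/13); (23/13, -56/13, -29/13) → (-23/13, -56/13, -29/13)
T5 scale by (-3, 1/2, 1/2): (-58/13, -31/13, 123/13) → (174/13, -31/26, 123/26); (-23/13, -56/13, -29/13) → (69/13, -28/13, -29/26)
T6 translate by (1, -5, -4): (174/13, -31/26, 123/26) → (187/13, -161/26, 19/26); (69/13, -28/13, -29/26) → (82/13, -93/13, -133/26)

image vertices: (187/13, -161/26, 19/26), (82/13, -93/13, -133/26)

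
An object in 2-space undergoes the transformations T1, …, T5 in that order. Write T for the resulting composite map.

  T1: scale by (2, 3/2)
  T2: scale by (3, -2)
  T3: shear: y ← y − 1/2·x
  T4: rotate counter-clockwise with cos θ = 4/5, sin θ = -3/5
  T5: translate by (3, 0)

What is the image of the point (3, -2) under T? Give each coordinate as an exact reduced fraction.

T1 scale by (2, 3/2): (3, -2) → (6, -3)
T2 scale by (3, -2): (6, -3) → (18, 6)
T3 shear: y ← y − 1/2·x: (18, 6) → (18, -3)
T4 rotate counter-clockwise with cos θ = 4/5, sin θ = -3/5: (18, -3) → (63/5, -66/5)
T5 translate by (3, 0): (63/5, -66/5) → (78/5, -66/5)

T(p) = (78/5, -66/5)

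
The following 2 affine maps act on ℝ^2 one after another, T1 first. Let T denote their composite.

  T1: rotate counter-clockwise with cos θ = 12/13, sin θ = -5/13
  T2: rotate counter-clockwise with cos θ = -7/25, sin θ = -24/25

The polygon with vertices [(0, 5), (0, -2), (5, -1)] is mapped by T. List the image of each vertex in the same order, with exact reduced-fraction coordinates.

image vertices: (253/65, -204/65), (-506/325, 408/325), (-1273/325, -1061/325)

T1 rotate counter-clockwise with cos θ = 12/13, sin θ = -5/13: (0, 5) → (25/13, 60/13); (0, -2) → (-10/13, -24/13); (5, -1) → (55/13, -37/13)
T2 rotate counter-clockwise with cos θ = -7/25, sin θ = -24/25: (25/13, 60/13) → (253/65, -204/65); (-10/13, -24/13) → (-506/325, 408/325); (55/13, -37/13) → (-1273/325, -1061/325)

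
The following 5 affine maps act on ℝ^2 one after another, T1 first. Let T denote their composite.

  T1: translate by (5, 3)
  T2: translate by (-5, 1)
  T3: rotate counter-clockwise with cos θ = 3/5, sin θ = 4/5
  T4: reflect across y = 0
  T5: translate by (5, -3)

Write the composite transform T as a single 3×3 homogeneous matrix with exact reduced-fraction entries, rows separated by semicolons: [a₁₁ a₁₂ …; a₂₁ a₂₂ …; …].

T1 = [1 0 5; 0 1 3; 0 0 1]
T2·T1 = [1 0 0; 0 1 4; 0 0 1]
T3·…·T1 = [3/5 -4/5 -16/5; 4/5 3/5 12/5; 0 0 1]
T4·…·T1 = [3/5 -4/5 -16/5; -4/5 -3/5 -12/5; 0 0 1]
T5·…·T1 = [3/5 -4/5 9/5; -4/5 -3/5 -27/5; 0 0 1]

T = [3/5 -4/5 9/5; -4/5 -3/5 -27/5; 0 0 1]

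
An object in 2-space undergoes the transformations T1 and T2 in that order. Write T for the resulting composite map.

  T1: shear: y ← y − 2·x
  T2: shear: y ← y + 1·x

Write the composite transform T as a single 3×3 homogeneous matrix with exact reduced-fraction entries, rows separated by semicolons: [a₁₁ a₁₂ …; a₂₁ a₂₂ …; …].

T1 = [1 0 0; -2 1 0; 0 0 1]
T2·T1 = [1 0 0; -1 1 0; 0 0 1]

T = [1 0 0; -1 1 0; 0 0 1]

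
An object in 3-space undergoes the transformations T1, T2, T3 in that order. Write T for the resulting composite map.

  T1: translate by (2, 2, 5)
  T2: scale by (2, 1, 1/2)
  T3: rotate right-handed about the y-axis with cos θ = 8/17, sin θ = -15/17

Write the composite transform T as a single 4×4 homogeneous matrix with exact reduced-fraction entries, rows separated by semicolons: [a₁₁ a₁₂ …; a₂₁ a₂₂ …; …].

T = [16/17 0 -15/34 -11/34; 0 1 0 2; 30/17 0 4/17 80/17; 0 0 0 1]

T1 = [1 0 0 2; 0 1 0 2; 0 0 1 5; 0 0 0 1]
T2·T1 = [2 0 0 4; 0 1 0 2; 0 0 1/2 5/2; 0 0 0 1]
T3·…·T1 = [16/17 0 -15/34 -11/34; 0 1 0 2; 30/17 0 4/17 80/17; 0 0 0 1]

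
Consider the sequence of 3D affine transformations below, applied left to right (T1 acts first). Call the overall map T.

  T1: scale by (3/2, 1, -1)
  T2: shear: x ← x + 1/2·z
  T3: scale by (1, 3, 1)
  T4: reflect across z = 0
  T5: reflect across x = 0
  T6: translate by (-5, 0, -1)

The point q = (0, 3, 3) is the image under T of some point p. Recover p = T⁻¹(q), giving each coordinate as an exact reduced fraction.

p = (-2, 1, 4)

T1 = [3/2 0 0 0; 0 1 0 0; 0 0 -1 0; 0 0 0 1]
T2·T1 = [3/2 0 -1/2 0; 0 1 0 0; 0 0 -1 0; 0 0 0 1]
T3·…·T1 = [3/2 0 -1/2 0; 0 3 0 0; 0 0 -1 0; 0 0 0 1]
T4·…·T1 = [3/2 0 -1/2 0; 0 3 0 0; 0 0 1 0; 0 0 0 1]
T5·…·T1 = [-3/2 0 1/2 0; 0 3 0 0; 0 0 1 0; 0 0 0 1]
T6·…·T1 = [-3/2 0 1/2 -5; 0 3 0 0; 0 0 1 -1; 0 0 0 1]
det M = -9/2; M⁻¹ = [-2/3 0 1/3 -3; 0 1/3 0 0; 0 0 1 1; 0 0 0 1]
M⁻¹ · (0, 3, 3)ᵀ = (-2, 1, 4)ᵀ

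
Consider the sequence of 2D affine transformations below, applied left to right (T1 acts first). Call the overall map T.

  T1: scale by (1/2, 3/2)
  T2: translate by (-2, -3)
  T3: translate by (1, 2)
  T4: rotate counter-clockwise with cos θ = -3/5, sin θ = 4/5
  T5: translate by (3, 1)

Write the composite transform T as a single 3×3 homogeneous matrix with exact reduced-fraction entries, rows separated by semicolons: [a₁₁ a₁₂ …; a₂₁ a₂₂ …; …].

T1 = [1/2 0 0; 0 3/2 0; 0 0 1]
T2·T1 = [1/2 0 -2; 0 3/2 -3; 0 0 1]
T3·…·T1 = [1/2 0 -1; 0 3/2 -1; 0 0 1]
T4·…·T1 = [-3/10 -6/5 7/5; 2/5 -9/10 -1/5; 0 0 1]
T5·…·T1 = [-3/10 -6/5 22/5; 2/5 -9/10 4/5; 0 0 1]

T = [-3/10 -6/5 22/5; 2/5 -9/10 4/5; 0 0 1]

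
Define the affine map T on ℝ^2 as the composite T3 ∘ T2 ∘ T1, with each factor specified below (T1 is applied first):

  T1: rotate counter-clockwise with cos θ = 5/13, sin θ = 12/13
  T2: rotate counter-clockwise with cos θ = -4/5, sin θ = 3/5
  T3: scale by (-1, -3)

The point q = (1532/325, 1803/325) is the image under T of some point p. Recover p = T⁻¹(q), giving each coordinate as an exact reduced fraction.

T1 = [5/13 -12/13 0; 12/13 5/13 0; 0 0 1]
T2·T1 = [-56/65 33/65 0; -33/65 -56/65 0; 0 0 1]
T3·…·T1 = [56/65 -33/65 0; 99/65 168/65 0; 0 0 1]
det M = 3; M⁻¹ = [56/65 11/65 0; -33/65 56/195 0; 0 0 1]
M⁻¹ · (1532/325, 1803/325)ᵀ = (5, -4/5)ᵀ

p = (5, -4/5)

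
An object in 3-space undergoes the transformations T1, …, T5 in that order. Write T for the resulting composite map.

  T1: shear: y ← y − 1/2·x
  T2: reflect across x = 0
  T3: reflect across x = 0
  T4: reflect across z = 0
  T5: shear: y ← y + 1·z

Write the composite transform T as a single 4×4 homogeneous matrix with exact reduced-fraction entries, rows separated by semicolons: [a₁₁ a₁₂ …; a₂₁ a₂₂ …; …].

T1 = [1 0 0 0; -1/2 1 0 0; 0 0 1 0; 0 0 0 1]
T2·T1 = [-1 0 0 0; -1/2 1 0 0; 0 0 1 0; 0 0 0 1]
T3·…·T1 = [1 0 0 0; -1/2 1 0 0; 0 0 1 0; 0 0 0 1]
T4·…·T1 = [1 0 0 0; -1/2 1 0 0; 0 0 -1 0; 0 0 0 1]
T5·…·T1 = [1 0 0 0; -1/2 1 -1 0; 0 0 -1 0; 0 0 0 1]

T = [1 0 0 0; -1/2 1 -1 0; 0 0 -1 0; 0 0 0 1]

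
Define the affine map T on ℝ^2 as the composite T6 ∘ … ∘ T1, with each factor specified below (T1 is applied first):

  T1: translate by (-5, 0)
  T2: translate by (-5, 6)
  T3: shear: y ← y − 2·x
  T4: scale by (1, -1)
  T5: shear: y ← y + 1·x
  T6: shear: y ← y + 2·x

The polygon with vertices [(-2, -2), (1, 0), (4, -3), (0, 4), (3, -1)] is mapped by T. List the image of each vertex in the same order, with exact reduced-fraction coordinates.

T1 translate by (-5, 0): (-2, -2) → (-7, -2); (1, 0) → (-4, 0); (4, -3) → (-1, -3); (0, 4) → (-5, 4); (3, -1) → (-2, -1)
T2 translate by (-5, 6): (-7, -2) → (-12, 4); (-4, 0) → (-9, 6); (-1, -3) → (-6, 3); (-5, 4) → (-10, 10); (-2, -1) → (-7, 5)
T3 shear: y ← y − 2·x: (-12, 4) → (-12, 28); (-9, 6) → (-9, 24); (-6, 3) → (-6, 15); (-10, 10) → (-10, 30); (-7, 5) → (-7, 19)
T4 scale by (1, -1): (-12, 28) → (-12, -28); (-9, 24) → (-9, -24); (-6, 15) → (-6, -15); (-10, 30) → (-10, -30); (-7, 19) → (-7, -19)
T5 shear: y ← y + 1·x: (-12, -28) → (-12, -40); (-9, -24) → (-9, -33); (-6, -15) → (-6, -21); (-10, -30) → (-10, -40); (-7, -19) → (-7, -26)
T6 shear: y ← y + 2·x: (-12, -40) → (-12, -64); (-9, -33) → (-9, -51); (-6, -21) → (-6, -33); (-10, -40) → (-10, -60); (-7, -26) → (-7, -40)

image vertices: (-12, -64), (-9, -51), (-6, -33), (-10, -60), (-7, -40)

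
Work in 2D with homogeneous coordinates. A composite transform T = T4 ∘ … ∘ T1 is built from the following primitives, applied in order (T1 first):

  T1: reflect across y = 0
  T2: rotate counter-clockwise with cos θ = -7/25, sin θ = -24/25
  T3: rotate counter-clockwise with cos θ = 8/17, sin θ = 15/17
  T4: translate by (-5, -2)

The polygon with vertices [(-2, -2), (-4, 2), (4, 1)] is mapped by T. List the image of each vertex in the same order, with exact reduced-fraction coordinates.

T1 reflect across y = 0: (-2, -2) → (-2, 2); (-4, 2) → (-4, -2); (4, 1) → (4, -1)
T2 rotate counter-clockwise with cos θ = -7/25, sin θ = -24/25: (-2, 2) → (62/25, 34/25); (-4, -2) → (-4/5, 22/5); (4, -1) → (-52/25, -89/25)
T3 rotate counter-clockwise with cos θ = 8/17, sin θ = 15/17: (62/25, 34/25) → (-14/425, 1202/425); (-4/5, 22/5) → (-362/85, 116/85); (-52/25, -89/25) → (919/425, -1492/425)
T4 translate by (-5, -2): (-14/425, 1202/425) → (-2139/425, 352/425); (-362/85, 116/85) → (-787/85, -54/85); (919/425, -1492/425) → (-1206/425, -2342/425)

image vertices: (-2139/425, 352/425), (-787/85, -54/85), (-1206/425, -2342/425)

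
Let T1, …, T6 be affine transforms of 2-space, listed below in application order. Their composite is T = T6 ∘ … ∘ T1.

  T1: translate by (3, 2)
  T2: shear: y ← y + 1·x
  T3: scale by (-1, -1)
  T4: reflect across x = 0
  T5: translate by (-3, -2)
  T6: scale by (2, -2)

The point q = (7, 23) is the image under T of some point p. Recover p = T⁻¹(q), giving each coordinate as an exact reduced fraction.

p = (7/2, 1)

T1 = [1 0 3; 0 1 2; 0 0 1]
T2·T1 = [1 0 3; 1 1 5; 0 0 1]
T3·…·T1 = [-1 0 -3; -1 -1 -5; 0 0 1]
T4·…·T1 = [1 0 3; -1 -1 -5; 0 0 1]
T5·…·T1 = [1 0 0; -1 -1 -7; 0 0 1]
T6·…·T1 = [2 0 0; 2 2 14; 0 0 1]
det M = 4; M⁻¹ = [1/2 0 0; -1/2 1/2 -7; 0 0 1]
M⁻¹ · (7, 23)ᵀ = (7/2, 1)ᵀ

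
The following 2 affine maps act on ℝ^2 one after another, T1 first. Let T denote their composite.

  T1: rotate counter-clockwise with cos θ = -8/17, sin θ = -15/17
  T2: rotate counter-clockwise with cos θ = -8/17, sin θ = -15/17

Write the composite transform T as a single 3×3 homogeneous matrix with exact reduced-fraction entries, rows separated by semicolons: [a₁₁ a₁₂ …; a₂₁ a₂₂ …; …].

T = [-161/289 -240/289 0; 240/289 -161/289 0; 0 0 1]

T1 = [-8/17 15/17 0; -15/17 -8/17 0; 0 0 1]
T2·T1 = [-161/289 -240/289 0; 240/289 -161/289 0; 0 0 1]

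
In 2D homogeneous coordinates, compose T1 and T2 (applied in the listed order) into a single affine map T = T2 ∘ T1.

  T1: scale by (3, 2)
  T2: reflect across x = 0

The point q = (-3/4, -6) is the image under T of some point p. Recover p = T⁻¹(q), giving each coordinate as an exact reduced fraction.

p = (1/4, -3)

T1 = [3 0 0; 0 2 0; 0 0 1]
T2·T1 = [-3 0 0; 0 2 0; 0 0 1]
det M = -6; M⁻¹ = [-1/3 0 0; 0 1/2 0; 0 0 1]
M⁻¹ · (-3/4, -6)ᵀ = (1/4, -3)ᵀ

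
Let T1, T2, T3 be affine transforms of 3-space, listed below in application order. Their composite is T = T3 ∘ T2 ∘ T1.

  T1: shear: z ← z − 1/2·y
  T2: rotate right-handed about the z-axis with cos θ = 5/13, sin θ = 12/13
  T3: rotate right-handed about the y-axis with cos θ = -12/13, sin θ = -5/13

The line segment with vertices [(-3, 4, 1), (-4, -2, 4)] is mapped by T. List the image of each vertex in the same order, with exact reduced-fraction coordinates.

image vertices: (821/169, -16/13, -159/169), (-373/169, -58/13, -760/169)

T1 shear: z ← z − 1/2·y: (-3, 4, 1) → (-3, 4, -1); (-4, -2, 4) → (-4, -2, 5)
T2 rotate right-handed about the z-axis with cos θ = 5/13, sin θ = 12/13: (-3, 4, -1) → (-63/13, -16/13, -1); (-4, -2, 5) → (4/13, -58/13, 5)
T3 rotate right-handed about the y-axis with cos θ = -12/13, sin θ = -5/13: (-63/13, -16/13, -1) → (821/169, -16/13, -159/169); (4/13, -58/13, 5) → (-373/169, -58/13, -760/169)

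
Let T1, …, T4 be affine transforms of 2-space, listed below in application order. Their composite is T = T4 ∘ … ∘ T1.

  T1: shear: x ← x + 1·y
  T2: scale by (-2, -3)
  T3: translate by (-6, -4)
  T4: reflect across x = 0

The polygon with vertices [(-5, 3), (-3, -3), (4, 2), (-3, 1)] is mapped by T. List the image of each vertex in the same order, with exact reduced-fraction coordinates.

T1 shear: x ← x + 1·y: (-5, 3) → (-2, 3); (-3, -3) → (-6, -3); (4, 2) → (6, 2); (-3, 1) → (-2, 1)
T2 scale by (-2, -3): (-2, 3) → (4, -9); (-6, -3) → (12, 9); (6, 2) → (-12, -6); (-2, 1) → (4, -3)
T3 translate by (-6, -4): (4, -9) → (-2, -13); (12, 9) → (6, 5); (-12, -6) → (-18, -10); (4, -3) → (-2, -7)
T4 reflect across x = 0: (-2, -13) → (2, -13); (6, 5) → (-6, 5); (-18, -10) → (18, -10); (-2, -7) → (2, -7)

image vertices: (2, -13), (-6, 5), (18, -10), (2, -7)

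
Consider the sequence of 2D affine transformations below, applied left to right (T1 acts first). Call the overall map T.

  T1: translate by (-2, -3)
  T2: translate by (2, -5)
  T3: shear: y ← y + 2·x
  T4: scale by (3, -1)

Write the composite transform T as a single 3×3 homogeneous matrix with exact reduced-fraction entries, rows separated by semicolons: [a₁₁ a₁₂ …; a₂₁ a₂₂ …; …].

T1 = [1 0 -2; 0 1 -3; 0 0 1]
T2·T1 = [1 0 0; 0 1 -8; 0 0 1]
T3·…·T1 = [1 0 0; 2 1 -8; 0 0 1]
T4·…·T1 = [3 0 0; -2 -1 8; 0 0 1]

T = [3 0 0; -2 -1 8; 0 0 1]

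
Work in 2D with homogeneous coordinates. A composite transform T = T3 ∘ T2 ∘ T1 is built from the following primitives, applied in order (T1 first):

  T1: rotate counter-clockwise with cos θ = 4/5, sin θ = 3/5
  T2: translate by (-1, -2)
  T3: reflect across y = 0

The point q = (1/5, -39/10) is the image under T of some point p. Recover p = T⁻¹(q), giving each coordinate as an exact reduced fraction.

T1 = [4/5 -3/5 0; 3/5 4/5 0; 0 0 1]
T2·T1 = [4/5 -3/5 -1; 3/5 4/5 -2; 0 0 1]
T3·…·T1 = [4/5 -3/5 -1; -3/5 -4/5 2; 0 0 1]
det M = -1; M⁻¹ = [4/5 -3/5 2; -3/5 -4/5 1; 0 0 1]
M⁻¹ · (1/5, -39/10)ᵀ = (9/2, 4)ᵀ

p = (9/2, 4)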